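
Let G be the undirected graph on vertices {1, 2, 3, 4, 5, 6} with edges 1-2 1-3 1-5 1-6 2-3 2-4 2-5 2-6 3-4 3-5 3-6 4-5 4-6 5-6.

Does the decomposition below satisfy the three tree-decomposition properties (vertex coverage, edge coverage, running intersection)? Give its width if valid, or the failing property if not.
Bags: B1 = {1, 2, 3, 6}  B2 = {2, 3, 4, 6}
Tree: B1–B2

A tree decomposition must satisfy three properties: every vertex lies in some bag; for every edge, both endpoints lie together in some bag; and for every vertex, the bags containing it form a connected subtree. Here vertex 5 appears in no bag, so the decomposition is invalid.

No — vertex 5 appears in no bag.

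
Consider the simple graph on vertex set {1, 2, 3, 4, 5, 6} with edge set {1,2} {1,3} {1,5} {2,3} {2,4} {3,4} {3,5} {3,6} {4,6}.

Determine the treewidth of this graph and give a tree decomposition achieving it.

Treewidth 2.
Bags: B1 = {1, 2, 3}  B2 = {2, 3, 4}  B3 = {1, 3, 5}  B4 = {3, 4, 6}
Tree: B1–B2, B1–B3, B2–B4

Every bag has size at most 3, so the width is 3 − 1 = 2 and tw(G) ≤ 2. For the lower bound, the 3 vertices {1, 2, 3} are pairwise adjacent, and any tree decomposition puts a clique entirely inside one bag — forcing width ≥ 2. Hence tw(G) = 2 exactly.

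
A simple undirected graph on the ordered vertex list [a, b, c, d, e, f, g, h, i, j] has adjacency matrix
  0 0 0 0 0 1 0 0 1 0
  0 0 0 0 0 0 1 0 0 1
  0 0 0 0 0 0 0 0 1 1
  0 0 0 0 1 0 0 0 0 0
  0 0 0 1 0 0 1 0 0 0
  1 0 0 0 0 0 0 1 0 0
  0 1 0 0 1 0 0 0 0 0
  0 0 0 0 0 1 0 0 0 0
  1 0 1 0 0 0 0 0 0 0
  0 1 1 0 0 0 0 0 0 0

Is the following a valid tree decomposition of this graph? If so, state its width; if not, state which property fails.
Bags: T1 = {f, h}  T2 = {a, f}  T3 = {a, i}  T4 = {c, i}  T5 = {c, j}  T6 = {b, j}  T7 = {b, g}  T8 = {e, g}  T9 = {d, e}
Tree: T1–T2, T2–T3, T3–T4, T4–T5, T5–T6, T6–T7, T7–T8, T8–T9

Yes; width 1.

Every vertex of G appears in some bag (union = {a, b, c, d, e, f, g, h, i, j}); every edge is covered by a bag; and for each vertex v the set of bags containing v is connected in the bag tree. The decomposition is therefore valid. The largest bag has 2 vertices, so the width is 1.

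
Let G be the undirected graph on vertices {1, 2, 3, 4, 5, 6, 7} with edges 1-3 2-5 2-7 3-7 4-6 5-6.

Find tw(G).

1

A width-1 tree decomposition is:
Bags: B1 = {4, 6}  B2 = {5, 6}  B3 = {2, 5}  B4 = {2, 7}  B5 = {3, 7}  B6 = {1, 3}
Tree: B1–B2, B2–B3, B3–B4, B4–B5, B5–B6
The largest bag has 2 vertices, giving width 1; this decomposition certifies tw(G) ≤ 1. Since G has at least one edge (e.g. 4–6), it is not an edgeless graph, so tw(G) ≥ 1. Combining the bounds, tw(G) = 1.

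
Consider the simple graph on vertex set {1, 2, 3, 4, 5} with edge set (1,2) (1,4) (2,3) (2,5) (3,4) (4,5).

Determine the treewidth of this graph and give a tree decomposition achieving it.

Each bag holds 3 vertices, so the decomposition has width 2, which upper-bounds the treewidth. Since 1–2–3–4–1 is a cycle in G, G is not acyclic. Forests are exactly the graphs of treewidth ≤ 1, so tw(G) ≥ 2. The upper and lower bounds meet at 2, so that is the treewidth.

Treewidth 2.
One such decomposition:
Bags: B1 = {1, 2, 4}  B2 = {2, 3, 4}  B3 = {2, 4, 5}
Tree: B1–B2, B2–B3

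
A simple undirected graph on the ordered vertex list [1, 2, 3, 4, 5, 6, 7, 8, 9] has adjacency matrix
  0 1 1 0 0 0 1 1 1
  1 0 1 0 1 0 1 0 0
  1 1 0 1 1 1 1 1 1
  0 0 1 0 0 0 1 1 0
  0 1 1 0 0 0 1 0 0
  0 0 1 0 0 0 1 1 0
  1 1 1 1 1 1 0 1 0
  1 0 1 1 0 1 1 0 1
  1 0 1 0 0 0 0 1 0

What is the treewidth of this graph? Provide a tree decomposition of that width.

Treewidth 3.
One optimal decomposition is:
Bags: B1 = {3, 6, 7, 8}  B2 = {1, 3, 7, 8}  B3 = {1, 2, 3, 7}  B4 = {2, 3, 5, 7}  B5 = {3, 4, 7, 8}  B6 = {1, 3, 8, 9}
Tree: B1–B2, B2–B3, B3–B4, B2–B5, B2–B6

The largest bag has 4 vertices, giving width 3; this decomposition certifies tw(G) ≤ 3. Conversely, {1, 3, 8, 9} is a clique of size 4, and the vertices of any clique must share a bag in every tree decomposition; so some bag has ≥ 4 vertices and tw(G) ≥ 3. The upper and lower bounds meet at 3, so that is the treewidth.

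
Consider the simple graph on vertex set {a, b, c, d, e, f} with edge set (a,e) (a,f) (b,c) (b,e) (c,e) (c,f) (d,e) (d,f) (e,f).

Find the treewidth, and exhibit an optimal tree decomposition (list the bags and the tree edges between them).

Treewidth 2.
Bags: B1 = {c, e, f}  B2 = {d, e, f}  B3 = {a, e, f}  B4 = {b, c, e}
Tree: B1–B2, B2–B3, B1–B4

Every bag has size at most 3, so the width is 3 − 1 = 2 and tw(G) ≤ 2. Conversely, {d, e, f} is a clique of size 3, and the vertices of any clique must share a bag in every tree decomposition; so some bag has ≥ 3 vertices and tw(G) ≥ 2. Therefore the treewidth is 2.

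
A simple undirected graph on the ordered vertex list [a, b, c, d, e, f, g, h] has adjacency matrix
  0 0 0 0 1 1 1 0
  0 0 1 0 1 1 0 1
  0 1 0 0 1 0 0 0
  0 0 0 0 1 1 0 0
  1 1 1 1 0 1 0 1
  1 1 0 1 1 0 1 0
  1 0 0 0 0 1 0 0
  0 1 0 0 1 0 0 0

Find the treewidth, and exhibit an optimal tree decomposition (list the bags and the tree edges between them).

The largest bag has 3 vertices, giving width 2; this decomposition certifies tw(G) ≤ 2. Conversely, {a, f, g} is a clique of size 3, and the vertices of any clique must share a bag in every tree decomposition; so some bag has ≥ 3 vertices and tw(G) ≥ 2. Hence tw(G) = 2 exactly.

Treewidth 2.
One such decomposition:
Bags: B1 = {d, e, f}  B2 = {b, e, f}  B3 = {a, e, f}  B4 = {a, f, g}  B5 = {b, e, h}  B6 = {b, c, e}
Tree: B1–B2, B2–B3, B3–B4, B2–B5, B2–B6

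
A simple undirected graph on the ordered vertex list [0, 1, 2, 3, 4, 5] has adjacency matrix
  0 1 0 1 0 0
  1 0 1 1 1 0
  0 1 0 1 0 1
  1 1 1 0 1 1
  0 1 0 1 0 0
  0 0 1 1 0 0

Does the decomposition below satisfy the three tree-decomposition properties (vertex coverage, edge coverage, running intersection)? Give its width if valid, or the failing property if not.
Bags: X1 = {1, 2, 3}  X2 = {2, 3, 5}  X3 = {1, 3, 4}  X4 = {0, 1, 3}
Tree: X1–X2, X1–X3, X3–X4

Yes; width 2.

Every vertex of G appears in some bag (union = {0, 1, 2, 3, 4, 5}); every edge is covered by a bag; and for each vertex v the set of bags containing v is connected in the bag tree. The decomposition is therefore valid. The largest bag has 3 vertices, so the width is 2.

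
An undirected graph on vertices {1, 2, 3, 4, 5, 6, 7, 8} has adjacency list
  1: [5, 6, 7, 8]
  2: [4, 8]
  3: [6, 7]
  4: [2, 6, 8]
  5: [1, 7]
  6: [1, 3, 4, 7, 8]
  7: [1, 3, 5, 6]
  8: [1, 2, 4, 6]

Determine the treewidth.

A width-2 tree decomposition is:
Bags: B1 = {1, 6, 8}  B2 = {1, 6, 7}  B3 = {1, 5, 7}  B4 = {4, 6, 8}  B5 = {3, 6, 7}  B6 = {2, 4, 8}
Tree: B1–B2, B2–B3, B1–B4, B2–B5, B4–B6
Every bag has size at most 3, so the width is 3 − 1 = 2 and tw(G) ≤ 2. On the other hand G contains the 3-clique {2, 4, 8}. A clique must lie in a single bag of any decomposition, so no decomposition can have width below 2. The upper and lower bounds meet at 2, so that is the treewidth.

2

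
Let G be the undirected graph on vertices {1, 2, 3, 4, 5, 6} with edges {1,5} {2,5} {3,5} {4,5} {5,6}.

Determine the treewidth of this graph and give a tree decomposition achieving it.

Treewidth 1.
One such decomposition:
Bags: B1 = {4, 5}  B2 = {3, 5}  B3 = {2, 5}  B4 = {1, 5}  B5 = {5, 6}
Tree: B1–B2, B2–B3, B1–B4, B2–B5

The largest bag has 2 vertices, giving width 1; this decomposition certifies tw(G) ≤ 1. G has an edge, so its treewidth is at least 1. The upper and lower bounds meet at 1, so that is the treewidth.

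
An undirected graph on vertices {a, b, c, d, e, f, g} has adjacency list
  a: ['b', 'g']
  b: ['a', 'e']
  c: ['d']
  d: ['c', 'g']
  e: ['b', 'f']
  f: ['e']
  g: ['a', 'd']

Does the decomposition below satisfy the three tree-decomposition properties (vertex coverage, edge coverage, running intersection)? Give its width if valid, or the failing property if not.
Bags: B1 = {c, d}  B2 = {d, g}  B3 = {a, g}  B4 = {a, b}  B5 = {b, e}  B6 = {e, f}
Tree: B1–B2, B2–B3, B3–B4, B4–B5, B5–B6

Vertex coverage: the bags together contain {a, b, c, d, e, f, g}, the full vertex set. Edge coverage: each edge of G has both endpoints in at least one bag. Running intersection: for every vertex, the bags containing it form a connected subtree. All three properties hold, so this is a valid tree decomposition of width max|bag| − 1 = 1, and hence tw(G) ≤ 1.

Yes; width 1.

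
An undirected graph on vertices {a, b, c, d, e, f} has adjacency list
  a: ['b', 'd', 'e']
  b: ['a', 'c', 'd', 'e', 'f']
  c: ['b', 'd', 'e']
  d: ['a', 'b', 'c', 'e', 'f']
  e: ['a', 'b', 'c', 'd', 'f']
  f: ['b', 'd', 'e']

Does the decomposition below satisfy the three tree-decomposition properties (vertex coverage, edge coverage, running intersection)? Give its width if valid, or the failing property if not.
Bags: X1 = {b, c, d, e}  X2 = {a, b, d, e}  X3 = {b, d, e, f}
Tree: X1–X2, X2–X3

Vertex coverage: the bags together contain {a, b, c, d, e, f}, the full vertex set. Edge coverage: each edge of G has both endpoints in at least one bag. Running intersection: for every vertex, the bags containing it form a connected subtree. All three properties hold, so this is a valid tree decomposition of width max|bag| − 1 = 3, and hence tw(G) ≤ 3.

Yes; width 3.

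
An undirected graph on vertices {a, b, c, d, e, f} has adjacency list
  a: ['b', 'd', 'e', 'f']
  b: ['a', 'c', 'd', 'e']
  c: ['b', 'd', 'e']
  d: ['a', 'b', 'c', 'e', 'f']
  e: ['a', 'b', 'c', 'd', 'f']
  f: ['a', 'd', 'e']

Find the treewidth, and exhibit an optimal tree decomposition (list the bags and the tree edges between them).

Treewidth 3.
One such decomposition:
Bags: B1 = {b, c, d, e}  B2 = {a, b, d, e}  B3 = {a, d, e, f}
Tree: B1–B2, B2–B3

The largest bag has 4 vertices, giving width 3; this decomposition certifies tw(G) ≤ 3. Conversely, {b, c, d, e} is a clique of size 4, and the vertices of any clique must share a bag in every tree decomposition; so some bag has ≥ 4 vertices and tw(G) ≥ 3. Hence tw(G) = 3 exactly.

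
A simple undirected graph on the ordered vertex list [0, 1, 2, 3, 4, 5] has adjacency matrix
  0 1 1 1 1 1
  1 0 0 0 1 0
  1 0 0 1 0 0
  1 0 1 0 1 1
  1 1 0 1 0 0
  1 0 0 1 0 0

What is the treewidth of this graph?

A width-2 tree decomposition is:
Bags: B1 = {0, 3, 4}  B2 = {0, 3, 5}  B3 = {0, 2, 3}  B4 = {0, 1, 4}
Tree: B1–B2, B1–B3, B1–B4
Every bag has size at most 3, so the width is 3 − 1 = 2 and tw(G) ≤ 2. On the other hand G contains the 3-clique {0, 1, 4}. A clique must lie in a single bag of any decomposition, so no decomposition can have width below 2. Hence tw(G) = 2 exactly.

2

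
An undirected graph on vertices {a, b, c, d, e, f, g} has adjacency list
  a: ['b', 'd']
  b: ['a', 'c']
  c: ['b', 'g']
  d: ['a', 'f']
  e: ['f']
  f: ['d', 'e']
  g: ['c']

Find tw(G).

A width-1 tree decomposition is:
Bags: B1 = {c, g}  B2 = {b, c}  B3 = {a, b}  B4 = {a, d}  B5 = {d, f}  B6 = {e, f}
Tree: B1–B2, B2–B3, B3–B4, B4–B5, B5–B6
The largest bag has 2 vertices, giving width 1; this decomposition certifies tw(G) ≤ 1. Any graph with an edge has treewidth ≥ 1, and G has the edge g–c. Therefore the treewidth is 1.

1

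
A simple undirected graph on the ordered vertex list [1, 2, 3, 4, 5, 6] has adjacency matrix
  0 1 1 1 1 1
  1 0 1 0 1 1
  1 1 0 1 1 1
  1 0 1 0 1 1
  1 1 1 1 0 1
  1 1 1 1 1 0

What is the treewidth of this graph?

4

A width-4 tree decomposition is:
Bags: B1 = {1, 2, 3, 5, 6}  B2 = {1, 3, 4, 5, 6}
Tree: B1–B2
Every bag has size at most 5, so the width is 5 − 1 = 4 and tw(G) ≤ 4. For the lower bound, the 5 vertices {1, 2, 3, 5, 6} are pairwise adjacent, and any tree decomposition puts a clique entirely inside one bag — forcing width ≥ 4. Combining the bounds, tw(G) = 4.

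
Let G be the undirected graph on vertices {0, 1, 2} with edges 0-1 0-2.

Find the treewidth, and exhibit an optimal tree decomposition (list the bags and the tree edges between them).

Every bag has size at most 2, so the width is 2 − 1 = 1 and tw(G) ≤ 1. Since G has at least one edge (e.g. 0–2), it is not an edgeless graph, so tw(G) ≥ 1. Hence tw(G) = 1 exactly.

Treewidth 1.
Bags: B1 = {0, 2}  B2 = {0, 1}
Tree: B1–B2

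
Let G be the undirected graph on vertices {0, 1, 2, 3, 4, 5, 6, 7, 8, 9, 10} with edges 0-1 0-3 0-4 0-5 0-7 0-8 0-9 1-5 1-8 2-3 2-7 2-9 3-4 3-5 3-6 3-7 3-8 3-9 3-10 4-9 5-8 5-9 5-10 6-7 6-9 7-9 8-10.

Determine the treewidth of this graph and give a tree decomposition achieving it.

The largest bag has 4 vertices, giving width 3; this decomposition certifies tw(G) ≤ 3. For the lower bound, the 4 vertices {0, 1, 5, 8} are pairwise adjacent, and any tree decomposition puts a clique entirely inside one bag — forcing width ≥ 3. Hence tw(G) = 3 exactly.

Treewidth 3.
One such decomposition:
Bags: B1 = {2, 3, 7, 9}  B2 = {3, 6, 7, 9}  B3 = {0, 3, 7, 9}  B4 = {0, 3, 5, 9}  B5 = {0, 3, 5, 8}  B6 = {3, 5, 8, 10}  B7 = {0, 3, 4, 9}  B8 = {0, 1, 5, 8}
Tree: B1–B2, B2–B3, B3–B4, B4–B5, B5–B6, B3–B7, B5–B8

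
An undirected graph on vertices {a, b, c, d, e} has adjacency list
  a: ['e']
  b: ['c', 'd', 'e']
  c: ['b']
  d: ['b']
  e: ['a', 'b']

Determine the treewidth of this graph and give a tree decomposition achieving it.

The largest bag has 2 vertices, giving width 1; this decomposition certifies tw(G) ≤ 1. Since G has at least one edge (e.g. d–b), it is not an edgeless graph, so tw(G) ≥ 1. The upper and lower bounds meet at 1, so that is the treewidth.

Treewidth 1.
Bags: B1 = {b, d}  B2 = {b, e}  B3 = {a, e}  B4 = {b, c}
Tree: B1–B2, B2–B3, B1–B4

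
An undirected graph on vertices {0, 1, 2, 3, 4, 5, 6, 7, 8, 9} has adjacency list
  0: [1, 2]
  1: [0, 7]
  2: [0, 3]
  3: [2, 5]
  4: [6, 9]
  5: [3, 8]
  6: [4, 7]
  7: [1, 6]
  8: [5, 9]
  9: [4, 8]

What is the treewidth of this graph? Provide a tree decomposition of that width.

Each bag holds 3 vertices, so the decomposition has width 2, which upper-bounds the treewidth. Since 1–7–6–4–9–8–5–3–2–0–1 is a cycle in G, G is not acyclic. Forests are exactly the graphs of treewidth ≤ 1, so tw(G) ≥ 2. Therefore the treewidth is 2.

Treewidth 2.
One optimal decomposition is:
Bags: B1 = {1, 6, 7}  B2 = {1, 4, 6}  B3 = {1, 4, 9}  B4 = {1, 8, 9}  B5 = {1, 5, 8}  B6 = {1, 3, 5}  B7 = {1, 2, 3}  B8 = {0, 1, 2}
Tree: B1–B2, B2–B3, B3–B4, B4–B5, B5–B6, B6–B7, B7–B8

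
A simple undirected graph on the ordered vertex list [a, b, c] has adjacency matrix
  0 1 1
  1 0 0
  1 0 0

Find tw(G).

A width-1 tree decomposition is:
Bags: B1 = {a, b}  B2 = {a, c}
Tree: B1–B2
Every bag has size at most 2, so the width is 2 − 1 = 1 and tw(G) ≤ 1. G has an edge, so its treewidth is at least 1. Hence tw(G) = 1 exactly.

1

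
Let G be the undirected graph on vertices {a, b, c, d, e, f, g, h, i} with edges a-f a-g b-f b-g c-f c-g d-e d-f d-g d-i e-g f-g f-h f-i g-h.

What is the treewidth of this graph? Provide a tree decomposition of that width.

The largest bag has 3 vertices, giving width 2; this decomposition certifies tw(G) ≤ 2. On the other hand G contains the 3-clique {d, e, g}. A clique must lie in a single bag of any decomposition, so no decomposition can have width below 2. Hence tw(G) = 2 exactly.

Treewidth 2.
One optimal decomposition is:
Bags: B1 = {d, f, g}  B2 = {d, e, g}  B3 = {b, f, g}  B4 = {a, f, g}  B5 = {c, f, g}  B6 = {f, g, h}  B7 = {d, f, i}
Tree: B1–B2, B1–B3, B3–B4, B3–B5, B5–B6, B1–B7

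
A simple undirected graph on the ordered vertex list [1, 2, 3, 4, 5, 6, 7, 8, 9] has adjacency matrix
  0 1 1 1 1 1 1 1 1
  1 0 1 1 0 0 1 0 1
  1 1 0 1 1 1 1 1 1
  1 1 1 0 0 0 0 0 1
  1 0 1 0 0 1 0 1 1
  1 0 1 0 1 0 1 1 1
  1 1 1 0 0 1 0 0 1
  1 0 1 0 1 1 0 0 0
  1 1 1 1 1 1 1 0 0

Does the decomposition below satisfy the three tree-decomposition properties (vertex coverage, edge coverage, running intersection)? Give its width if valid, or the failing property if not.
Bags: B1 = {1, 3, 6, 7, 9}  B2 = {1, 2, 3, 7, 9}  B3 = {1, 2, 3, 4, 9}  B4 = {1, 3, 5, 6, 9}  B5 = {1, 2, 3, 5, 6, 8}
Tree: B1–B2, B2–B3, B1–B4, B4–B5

A tree decomposition must satisfy three properties: every vertex lies in some bag; for every edge, both endpoints lie together in some bag; and for every vertex, the bags containing it form a connected subtree. Here bags containing vertex 2 are not connected in the tree, so the decomposition is invalid.

No — bags containing vertex 2 are not connected in the tree.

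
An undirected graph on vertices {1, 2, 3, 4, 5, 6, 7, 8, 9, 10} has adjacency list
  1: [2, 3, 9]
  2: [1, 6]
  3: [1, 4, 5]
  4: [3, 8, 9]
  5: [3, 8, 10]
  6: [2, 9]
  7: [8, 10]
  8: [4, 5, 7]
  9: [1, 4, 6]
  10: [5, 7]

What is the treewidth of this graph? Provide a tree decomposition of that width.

Treewidth 2.
Bags: B1 = {5, 7, 10}  B2 = {5, 7, 8}  B3 = {3, 5, 8}  B4 = {3, 4, 8}  B5 = {1, 3, 4}  B6 = {1, 4, 9}  B7 = {1, 2, 9}  B8 = {2, 6, 9}
Tree: B1–B2, B2–B3, B3–B4, B4–B5, B5–B6, B6–B7, B7–B8

Every bag has size at most 3, so the width is 3 − 1 = 2 and tw(G) ≤ 2. Since 10–7–8–5–10 is a cycle in G, G is not acyclic. Forests are exactly the graphs of treewidth ≤ 1, so tw(G) ≥ 2. Hence tw(G) = 2 exactly.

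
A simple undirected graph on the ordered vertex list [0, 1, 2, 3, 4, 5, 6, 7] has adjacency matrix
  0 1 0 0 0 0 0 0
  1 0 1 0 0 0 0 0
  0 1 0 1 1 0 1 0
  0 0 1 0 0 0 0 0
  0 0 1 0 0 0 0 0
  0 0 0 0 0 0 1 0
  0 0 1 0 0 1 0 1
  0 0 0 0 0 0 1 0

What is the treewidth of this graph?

A width-1 tree decomposition is:
Bags: B1 = {2, 3}  B2 = {1, 2}  B3 = {2, 6}  B4 = {0, 1}  B5 = {5, 6}  B6 = {2, 4}  B7 = {6, 7}
Tree: B1–B2, B2–B3, B2–B4, B3–B5, B3–B6, B3–B7
Every bag has size at most 2, so the width is 2 − 1 = 1 and tw(G) ≤ 1. G has an edge, so its treewidth is at least 1. Combining the bounds, tw(G) = 1.

1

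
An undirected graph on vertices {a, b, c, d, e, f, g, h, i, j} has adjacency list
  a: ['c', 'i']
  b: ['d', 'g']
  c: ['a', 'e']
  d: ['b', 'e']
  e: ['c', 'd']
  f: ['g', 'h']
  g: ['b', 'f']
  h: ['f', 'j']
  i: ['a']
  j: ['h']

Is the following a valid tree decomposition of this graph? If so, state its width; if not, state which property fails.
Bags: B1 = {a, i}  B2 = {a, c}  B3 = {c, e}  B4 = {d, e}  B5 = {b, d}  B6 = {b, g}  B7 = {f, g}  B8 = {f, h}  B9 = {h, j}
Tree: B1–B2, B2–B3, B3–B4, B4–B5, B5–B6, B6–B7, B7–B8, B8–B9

Yes; width 1.

Vertex coverage: the bags together contain {a, b, c, d, e, f, g, h, i, j}, the full vertex set. Edge coverage: each edge of G has both endpoints in at least one bag. Running intersection: for every vertex, the bags containing it form a connected subtree. All three properties hold, so this is a valid tree decomposition of width max|bag| − 1 = 1, and hence tw(G) ≤ 1.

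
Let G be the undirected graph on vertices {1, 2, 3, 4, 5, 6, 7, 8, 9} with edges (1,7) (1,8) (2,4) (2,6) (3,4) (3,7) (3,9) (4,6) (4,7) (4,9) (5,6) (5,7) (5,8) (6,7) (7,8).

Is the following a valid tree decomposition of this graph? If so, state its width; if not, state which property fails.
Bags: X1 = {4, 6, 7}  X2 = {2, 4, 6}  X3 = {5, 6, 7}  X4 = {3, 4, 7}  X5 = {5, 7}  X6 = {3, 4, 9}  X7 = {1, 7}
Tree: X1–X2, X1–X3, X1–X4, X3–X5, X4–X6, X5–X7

A tree decomposition must satisfy three properties: every vertex lies in some bag; for every edge, both endpoints lie together in some bag; and for every vertex, the bags containing it form a connected subtree. Here vertex 8 appears in no bag, so the decomposition is invalid.

No — vertex 8 appears in no bag.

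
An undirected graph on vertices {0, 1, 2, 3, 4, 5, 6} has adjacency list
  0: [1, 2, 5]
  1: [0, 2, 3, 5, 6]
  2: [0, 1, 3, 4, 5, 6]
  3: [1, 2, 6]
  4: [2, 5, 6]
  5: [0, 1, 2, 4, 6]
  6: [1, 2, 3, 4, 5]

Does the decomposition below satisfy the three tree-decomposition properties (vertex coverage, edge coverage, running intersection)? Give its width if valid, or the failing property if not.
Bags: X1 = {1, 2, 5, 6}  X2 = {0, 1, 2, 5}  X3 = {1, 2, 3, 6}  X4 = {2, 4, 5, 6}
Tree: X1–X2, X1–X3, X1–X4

Vertex coverage: the bags together contain {0, 1, 2, 3, 4, 5, 6}, the full vertex set. Edge coverage: each edge of G has both endpoints in at least one bag. Running intersection: for every vertex, the bags containing it form a connected subtree. All three properties hold, so this is a valid tree decomposition of width max|bag| − 1 = 3, and hence tw(G) ≤ 3.

Yes; width 3.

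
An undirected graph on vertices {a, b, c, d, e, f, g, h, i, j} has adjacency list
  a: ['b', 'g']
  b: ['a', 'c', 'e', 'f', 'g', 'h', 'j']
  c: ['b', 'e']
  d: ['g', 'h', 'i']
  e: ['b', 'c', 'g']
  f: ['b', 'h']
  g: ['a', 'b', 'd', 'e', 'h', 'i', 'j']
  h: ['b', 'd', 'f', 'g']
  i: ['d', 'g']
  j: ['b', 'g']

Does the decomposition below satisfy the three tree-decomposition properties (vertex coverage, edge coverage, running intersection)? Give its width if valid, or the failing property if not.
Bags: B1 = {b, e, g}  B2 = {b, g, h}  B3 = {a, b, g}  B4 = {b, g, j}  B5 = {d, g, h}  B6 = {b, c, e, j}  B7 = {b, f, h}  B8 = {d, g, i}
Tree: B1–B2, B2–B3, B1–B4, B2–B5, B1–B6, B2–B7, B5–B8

No — bags containing vertex j are not connected in the tree.

A tree decomposition must satisfy three properties: every vertex lies in some bag; for every edge, both endpoints lie together in some bag; and for every vertex, the bags containing it form a connected subtree. Here bags containing vertex j are not connected in the tree, so the decomposition is invalid.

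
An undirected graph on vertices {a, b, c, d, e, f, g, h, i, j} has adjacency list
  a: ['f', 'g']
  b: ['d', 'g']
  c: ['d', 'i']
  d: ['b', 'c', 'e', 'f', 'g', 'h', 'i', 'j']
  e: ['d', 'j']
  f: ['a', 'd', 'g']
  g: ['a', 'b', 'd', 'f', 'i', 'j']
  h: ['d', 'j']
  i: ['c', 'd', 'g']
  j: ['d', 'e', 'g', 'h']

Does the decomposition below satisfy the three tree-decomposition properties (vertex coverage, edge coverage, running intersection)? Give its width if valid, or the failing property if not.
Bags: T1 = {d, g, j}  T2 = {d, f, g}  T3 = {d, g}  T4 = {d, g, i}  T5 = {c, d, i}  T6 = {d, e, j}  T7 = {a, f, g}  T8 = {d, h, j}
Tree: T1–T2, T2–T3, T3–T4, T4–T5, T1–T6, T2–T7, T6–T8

No — vertex b appears in no bag.

A tree decomposition must satisfy three properties: every vertex lies in some bag; for every edge, both endpoints lie together in some bag; and for every vertex, the bags containing it form a connected subtree. Here vertex b appears in no bag, so the decomposition is invalid.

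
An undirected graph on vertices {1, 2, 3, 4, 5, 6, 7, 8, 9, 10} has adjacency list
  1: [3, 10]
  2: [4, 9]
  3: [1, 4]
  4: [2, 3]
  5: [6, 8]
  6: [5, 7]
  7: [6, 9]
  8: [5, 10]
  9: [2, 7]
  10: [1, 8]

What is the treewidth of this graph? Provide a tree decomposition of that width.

Treewidth 2.
One optimal decomposition is:
Bags: B1 = {1, 8, 10}  B2 = {1, 3, 8}  B3 = {3, 4, 8}  B4 = {2, 4, 8}  B5 = {2, 8, 9}  B6 = {7, 8, 9}  B7 = {6, 7, 8}  B8 = {5, 6, 8}
Tree: B1–B2, B2–B3, B3–B4, B4–B5, B5–B6, B6–B7, B7–B8

Every bag has size at most 3, so the width is 3 − 1 = 2 and tw(G) ≤ 2. Since 8–10–1–3–4–2–9–7–6–5–8 is a cycle in G, G is not acyclic. Forests are exactly the graphs of treewidth ≤ 1, so tw(G) ≥ 2. The upper and lower bounds meet at 2, so that is the treewidth.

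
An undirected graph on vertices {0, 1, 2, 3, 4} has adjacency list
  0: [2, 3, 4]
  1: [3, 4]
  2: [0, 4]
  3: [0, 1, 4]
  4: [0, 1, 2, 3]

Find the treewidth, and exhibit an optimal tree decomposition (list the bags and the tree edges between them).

Treewidth 2.
One such decomposition:
Bags: B1 = {0, 3, 4}  B2 = {1, 3, 4}  B3 = {0, 2, 4}
Tree: B1–B2, B1–B3

Every bag has size at most 3, so the width is 3 − 1 = 2 and tw(G) ≤ 2. For the lower bound, the 3 vertices {0, 2, 4} are pairwise adjacent, and any tree decomposition puts a clique entirely inside one bag — forcing width ≥ 2. Hence tw(G) = 2 exactly.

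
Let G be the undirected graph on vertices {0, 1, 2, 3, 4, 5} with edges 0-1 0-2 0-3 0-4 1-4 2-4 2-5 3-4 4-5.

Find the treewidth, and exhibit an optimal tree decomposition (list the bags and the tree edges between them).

Treewidth 2.
Bags: B1 = {0, 3, 4}  B2 = {0, 2, 4}  B3 = {2, 4, 5}  B4 = {0, 1, 4}
Tree: B1–B2, B2–B3, B2–B4

Every bag has size at most 3, so the width is 3 − 1 = 2 and tw(G) ≤ 2. Conversely, {0, 1, 4} is a clique of size 3, and the vertices of any clique must share a bag in every tree decomposition; so some bag has ≥ 3 vertices and tw(G) ≥ 2. Hence tw(G) = 2 exactly.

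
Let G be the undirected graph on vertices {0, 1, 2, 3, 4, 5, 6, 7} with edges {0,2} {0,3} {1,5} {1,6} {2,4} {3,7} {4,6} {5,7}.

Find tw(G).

2

A width-2 tree decomposition is:
Bags: B1 = {0, 2, 3}  B2 = {2, 3, 7}  B3 = {2, 5, 7}  B4 = {1, 2, 5}  B5 = {1, 2, 6}  B6 = {2, 4, 6}
Tree: B1–B2, B2–B3, B3–B4, B4–B5, B5–B6
The largest bag has 3 vertices, giving width 2; this decomposition certifies tw(G) ≤ 2. The edges 2–0–3–7–5–1–6–4–2 form a cycle, so G is not a tree and its treewidth is at least 2. Hence tw(G) = 2 exactly.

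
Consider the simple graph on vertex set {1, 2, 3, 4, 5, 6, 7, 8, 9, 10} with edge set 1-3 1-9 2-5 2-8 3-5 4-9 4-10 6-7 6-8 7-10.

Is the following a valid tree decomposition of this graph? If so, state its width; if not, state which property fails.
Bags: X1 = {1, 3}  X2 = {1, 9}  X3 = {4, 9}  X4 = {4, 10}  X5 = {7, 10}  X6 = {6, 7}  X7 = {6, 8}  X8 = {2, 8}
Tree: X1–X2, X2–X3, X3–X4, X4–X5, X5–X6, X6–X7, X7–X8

No — vertex 5 appears in no bag.

A tree decomposition must satisfy three properties: every vertex lies in some bag; for every edge, both endpoints lie together in some bag; and for every vertex, the bags containing it form a connected subtree. Here vertex 5 appears in no bag, so the decomposition is invalid.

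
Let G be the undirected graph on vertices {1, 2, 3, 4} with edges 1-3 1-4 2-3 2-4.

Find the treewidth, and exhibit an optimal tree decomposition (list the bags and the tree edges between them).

The largest bag has 3 vertices, giving width 2; this decomposition certifies tw(G) ≤ 2. The edges 3–2–4–1–3 form a cycle, so G is not a tree and its treewidth is at least 2. Combining the bounds, tw(G) = 2.

Treewidth 2.
One optimal decomposition is:
Bags: B1 = {2, 3, 4}  B2 = {1, 3, 4}
Tree: B1–B2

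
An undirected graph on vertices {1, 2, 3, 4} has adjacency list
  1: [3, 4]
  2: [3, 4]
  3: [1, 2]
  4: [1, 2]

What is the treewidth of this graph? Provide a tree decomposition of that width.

Every bag has size at most 3, so the width is 3 − 1 = 2 and tw(G) ≤ 2. The edges 4–1–3–2–4 form a cycle, so G is not a tree and its treewidth is at least 2. The upper and lower bounds meet at 2, so that is the treewidth.

Treewidth 2.
One such decomposition:
Bags: B1 = {1, 3, 4}  B2 = {2, 3, 4}
Tree: B1–B2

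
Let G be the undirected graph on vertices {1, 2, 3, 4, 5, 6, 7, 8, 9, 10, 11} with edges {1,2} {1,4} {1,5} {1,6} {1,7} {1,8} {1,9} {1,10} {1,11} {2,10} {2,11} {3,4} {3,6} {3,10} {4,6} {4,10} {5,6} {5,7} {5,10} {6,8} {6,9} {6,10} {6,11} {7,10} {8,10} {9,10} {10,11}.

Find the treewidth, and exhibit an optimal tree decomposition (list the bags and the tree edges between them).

Treewidth 3.
One optimal decomposition is:
Bags: B1 = {1, 6, 10, 11}  B2 = {1, 5, 6, 10}  B3 = {1, 5, 7, 10}  B4 = {1, 6, 9, 10}  B5 = {1, 6, 8, 10}  B6 = {1, 4, 6, 10}  B7 = {3, 4, 6, 10}  B8 = {1, 2, 10, 11}
Tree: B1–B2, B2–B3, B1–B4, B1–B5, B4–B6, B6–B7, B1–B8

The largest bag has 4 vertices, giving width 3; this decomposition certifies tw(G) ≤ 3. Conversely, {1, 2, 10, 11} is a clique of size 4, and the vertices of any clique must share a bag in every tree decomposition; so some bag has ≥ 4 vertices and tw(G) ≥ 3. Combining the bounds, tw(G) = 3.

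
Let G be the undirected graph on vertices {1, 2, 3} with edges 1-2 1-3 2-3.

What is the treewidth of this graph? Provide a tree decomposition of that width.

Treewidth 2.
One such decomposition:
Bags: B1 = {1, 2, 3}
Tree: (single bag)

A single bag containing all 3 vertices is trivially a valid decomposition of width 2. On the other hand G contains the 3-clique {1, 2, 3}. A clique must lie in a single bag of any decomposition, so no decomposition can have width below 2. The upper and lower bounds meet at 2, so that is the treewidth.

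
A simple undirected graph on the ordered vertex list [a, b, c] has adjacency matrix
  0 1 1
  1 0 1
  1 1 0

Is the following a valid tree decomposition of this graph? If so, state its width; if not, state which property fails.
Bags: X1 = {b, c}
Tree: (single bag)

No — vertex a appears in no bag.

A tree decomposition must satisfy three properties: every vertex lies in some bag; for every edge, both endpoints lie together in some bag; and for every vertex, the bags containing it form a connected subtree. Here vertex a appears in no bag, so the decomposition is invalid.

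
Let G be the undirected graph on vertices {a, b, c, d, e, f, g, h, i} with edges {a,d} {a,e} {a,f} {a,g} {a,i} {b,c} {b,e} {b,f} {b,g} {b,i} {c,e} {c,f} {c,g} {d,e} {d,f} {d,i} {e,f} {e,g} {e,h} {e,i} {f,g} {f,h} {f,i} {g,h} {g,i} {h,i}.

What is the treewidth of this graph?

4

A width-4 tree decomposition is:
Bags: B1 = {a, e, f, g, i}  B2 = {b, e, f, g, i}  B3 = {a, d, e, f, i}  B4 = {e, f, g, h, i}  B5 = {b, c, e, f, g}
Tree: B1–B2, B1–B3, B2–B4, B2–B5
Every bag has size at most 5, so the width is 5 − 1 = 4 and tw(G) ≤ 4. Conversely, {a, d, e, f, i} is a clique of size 5, and the vertices of any clique must share a bag in every tree decomposition; so some bag has ≥ 5 vertices and tw(G) ≥ 4. Combining the bounds, tw(G) = 4.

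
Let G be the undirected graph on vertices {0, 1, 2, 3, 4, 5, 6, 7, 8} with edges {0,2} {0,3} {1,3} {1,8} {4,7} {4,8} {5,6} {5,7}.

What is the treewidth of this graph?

A width-1 tree decomposition is:
Bags: B1 = {0, 2}  B2 = {0, 3}  B3 = {1, 3}  B4 = {1, 8}  B5 = {4, 8}  B6 = {4, 7}  B7 = {5, 7}  B8 = {5, 6}
Tree: B1–B2, B2–B3, B3–B4, B4–B5, B5–B6, B6–B7, B7–B8
The largest bag has 2 vertices, giving width 1; this decomposition certifies tw(G) ≤ 1. Since G has at least one edge (e.g. 2–0), it is not an edgeless graph, so tw(G) ≥ 1. Therefore the treewidth is 1.

1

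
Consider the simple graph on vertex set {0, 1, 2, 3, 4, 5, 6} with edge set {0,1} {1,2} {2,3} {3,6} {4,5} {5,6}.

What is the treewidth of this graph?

1

A width-1 tree decomposition is:
Bags: B1 = {0, 1}  B2 = {1, 2}  B3 = {2, 3}  B4 = {3, 6}  B5 = {5, 6}  B6 = {4, 5}
Tree: B1–B2, B2–B3, B3–B4, B4–B5, B5–B6
Each bag holds 2 vertices, so the decomposition has width 1, which upper-bounds the treewidth. G has an edge, so its treewidth is at least 1. Combining the bounds, tw(G) = 1.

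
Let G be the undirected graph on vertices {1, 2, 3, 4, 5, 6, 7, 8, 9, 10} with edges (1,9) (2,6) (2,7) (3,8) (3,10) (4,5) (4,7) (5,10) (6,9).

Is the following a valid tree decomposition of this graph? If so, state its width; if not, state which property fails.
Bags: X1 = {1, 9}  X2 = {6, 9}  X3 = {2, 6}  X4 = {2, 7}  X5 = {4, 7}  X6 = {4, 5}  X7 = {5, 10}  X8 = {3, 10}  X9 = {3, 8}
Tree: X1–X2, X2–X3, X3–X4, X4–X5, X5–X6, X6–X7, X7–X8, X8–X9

Yes; width 1.

Every vertex of G appears in some bag (union = {1, 2, 3, 4, 5, 6, 7, 8, 9, 10}); every edge is covered by a bag; and for each vertex v the set of bags containing v is connected in the bag tree. The decomposition is therefore valid. The largest bag has 2 vertices, so the width is 1.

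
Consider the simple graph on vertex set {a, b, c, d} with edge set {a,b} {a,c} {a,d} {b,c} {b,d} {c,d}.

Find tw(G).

3

A width-3 tree decomposition is:
Bags: B1 = {a, b, c, d}
Tree: (single bag)
A single bag containing all 4 vertices is trivially a valid decomposition of width 3. On the other hand G contains the 4-clique {a, b, c, d}. A clique must lie in a single bag of any decomposition, so no decomposition can have width below 3. Therefore the treewidth is 3.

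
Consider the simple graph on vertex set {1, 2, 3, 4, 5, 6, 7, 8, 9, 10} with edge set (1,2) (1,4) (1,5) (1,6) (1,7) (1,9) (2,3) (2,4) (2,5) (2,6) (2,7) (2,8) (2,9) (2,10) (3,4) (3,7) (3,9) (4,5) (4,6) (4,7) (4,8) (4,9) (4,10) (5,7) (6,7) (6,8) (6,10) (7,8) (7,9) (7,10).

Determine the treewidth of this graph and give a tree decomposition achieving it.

Treewidth 4.
Bags: B1 = {1, 2, 4, 7, 9}  B2 = {1, 2, 4, 6, 7}  B3 = {2, 4, 6, 7, 8}  B4 = {2, 3, 4, 7, 9}  B5 = {2, 4, 6, 7, 10}  B6 = {1, 2, 4, 5, 7}
Tree: B1–B2, B2–B3, B1–B4, B3–B5, B2–B6

The largest bag has 5 vertices, giving width 4; this decomposition certifies tw(G) ≤ 4. On the other hand G contains the 5-clique {2, 4, 6, 7, 8}. A clique must lie in a single bag of any decomposition, so no decomposition can have width below 4. Hence tw(G) = 4 exactly.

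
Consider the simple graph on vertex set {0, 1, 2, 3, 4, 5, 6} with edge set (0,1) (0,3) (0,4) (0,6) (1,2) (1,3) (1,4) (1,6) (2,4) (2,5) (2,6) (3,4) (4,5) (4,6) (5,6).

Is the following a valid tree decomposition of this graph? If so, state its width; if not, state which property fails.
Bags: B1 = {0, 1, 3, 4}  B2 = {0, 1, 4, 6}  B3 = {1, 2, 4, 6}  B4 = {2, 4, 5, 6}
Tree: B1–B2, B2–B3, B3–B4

Vertex coverage: the bags together contain {0, 1, 2, 3, 4, 5, 6}, the full vertex set. Edge coverage: each edge of G has both endpoints in at least one bag. Running intersection: for every vertex, the bags containing it form a connected subtree. All three properties hold, so this is a valid tree decomposition of width max|bag| − 1 = 3, and hence tw(G) ≤ 3.

Yes; width 3.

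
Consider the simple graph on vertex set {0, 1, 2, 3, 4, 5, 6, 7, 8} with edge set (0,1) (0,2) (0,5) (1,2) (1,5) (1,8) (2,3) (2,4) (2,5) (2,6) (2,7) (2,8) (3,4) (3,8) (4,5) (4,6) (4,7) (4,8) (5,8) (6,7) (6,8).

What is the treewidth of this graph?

A width-3 tree decomposition is:
Bags: B1 = {1, 2, 5, 8}  B2 = {2, 4, 5, 8}  B3 = {2, 4, 6, 8}  B4 = {2, 4, 6, 7}  B5 = {0, 1, 2, 5}  B6 = {2, 3, 4, 8}
Tree: B1–B2, B2–B3, B3–B4, B1–B5, B2–B6
Each bag holds 4 vertices, so the decomposition has width 3, which upper-bounds the treewidth. For the lower bound, the 4 vertices {0, 1, 2, 5} are pairwise adjacent, and any tree decomposition puts a clique entirely inside one bag — forcing width ≥ 3. Hence tw(G) = 3 exactly.

3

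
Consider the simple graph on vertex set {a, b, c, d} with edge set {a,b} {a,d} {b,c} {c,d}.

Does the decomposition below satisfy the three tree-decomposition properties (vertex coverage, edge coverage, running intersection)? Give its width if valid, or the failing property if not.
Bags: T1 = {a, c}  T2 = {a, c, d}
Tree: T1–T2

A tree decomposition must satisfy three properties: every vertex lies in some bag; for every edge, both endpoints lie together in some bag; and for every vertex, the bags containing it form a connected subtree. Here vertex b appears in no bag, so the decomposition is invalid.

No — vertex b appears in no bag.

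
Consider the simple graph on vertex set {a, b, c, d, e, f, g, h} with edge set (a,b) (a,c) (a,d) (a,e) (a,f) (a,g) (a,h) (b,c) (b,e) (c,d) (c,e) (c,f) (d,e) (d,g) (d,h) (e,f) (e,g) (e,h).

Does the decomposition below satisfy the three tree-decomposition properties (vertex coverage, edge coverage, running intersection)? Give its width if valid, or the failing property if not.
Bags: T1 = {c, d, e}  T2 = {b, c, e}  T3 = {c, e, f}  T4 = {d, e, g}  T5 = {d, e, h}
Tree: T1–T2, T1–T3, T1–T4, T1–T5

No — vertex a appears in no bag.

A tree decomposition must satisfy three properties: every vertex lies in some bag; for every edge, both endpoints lie together in some bag; and for every vertex, the bags containing it form a connected subtree. Here vertex a appears in no bag, so the decomposition is invalid.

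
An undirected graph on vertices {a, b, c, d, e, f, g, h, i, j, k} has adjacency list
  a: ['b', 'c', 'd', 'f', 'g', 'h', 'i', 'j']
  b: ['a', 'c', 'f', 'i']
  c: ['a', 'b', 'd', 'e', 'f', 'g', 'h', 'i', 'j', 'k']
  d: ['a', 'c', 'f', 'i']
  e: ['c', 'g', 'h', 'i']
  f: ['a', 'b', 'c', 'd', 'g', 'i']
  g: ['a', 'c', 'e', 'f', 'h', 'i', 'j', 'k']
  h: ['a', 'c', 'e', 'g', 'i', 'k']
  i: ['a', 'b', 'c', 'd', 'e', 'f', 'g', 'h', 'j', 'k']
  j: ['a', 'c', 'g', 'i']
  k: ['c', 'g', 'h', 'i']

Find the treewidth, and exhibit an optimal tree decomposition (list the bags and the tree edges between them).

Treewidth 4.
One such decomposition:
Bags: B1 = {a, c, f, g, i}  B2 = {a, c, g, h, i}  B3 = {c, e, g, h, i}  B4 = {c, g, h, i, k}  B5 = {a, c, d, f, i}  B6 = {a, c, g, i, j}  B7 = {a, b, c, f, i}
Tree: B1–B2, B2–B3, B2–B4, B1–B5, B2–B6, B1–B7

Every bag has size at most 5, so the width is 5 − 1 = 4 and tw(G) ≤ 4. On the other hand G contains the 5-clique {a, c, d, f, i}. A clique must lie in a single bag of any decomposition, so no decomposition can have width below 4. Combining the bounds, tw(G) = 4.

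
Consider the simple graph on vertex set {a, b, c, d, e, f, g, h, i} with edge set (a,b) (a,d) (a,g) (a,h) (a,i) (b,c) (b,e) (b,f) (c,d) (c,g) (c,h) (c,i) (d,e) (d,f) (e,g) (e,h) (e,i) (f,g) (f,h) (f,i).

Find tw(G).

4

A width-4 tree decomposition is:
Bags: B1 = {a, c, e, f, g}  B2 = {a, c, d, e, f}  B3 = {a, c, e, f, h}  B4 = {a, b, c, e, f}  B5 = {a, c, e, f, i}
Tree: B1–B2, B2–B3, B3–B4, B4–B5
The largest bag has 5 vertices, giving width 4; this decomposition certifies tw(G) ≤ 4. For the lower bound: the 5 vertex sets {f,g}, {d,e}, {c,h}, {a}, {b} are disjoint, each induces a connected subgraph, and every pair is joined by at least one edge of G. Contracting each set to a single vertex therefore yields K_{5} as a minor, and since treewidth is minor-monotone, tw(G) ≥ tw(K_{5}) = 4. The upper and lower bounds meet at 4, so that is the treewidth.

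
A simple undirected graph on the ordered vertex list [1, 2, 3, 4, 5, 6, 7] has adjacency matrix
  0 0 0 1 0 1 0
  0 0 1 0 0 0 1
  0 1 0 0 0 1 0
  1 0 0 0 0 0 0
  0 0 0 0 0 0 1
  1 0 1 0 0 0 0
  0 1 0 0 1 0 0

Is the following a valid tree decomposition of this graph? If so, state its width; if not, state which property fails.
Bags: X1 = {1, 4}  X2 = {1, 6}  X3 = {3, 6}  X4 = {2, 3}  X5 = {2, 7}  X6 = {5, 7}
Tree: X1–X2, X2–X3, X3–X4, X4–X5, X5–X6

Yes; width 1.

Checking the three conditions: (i) the bags cover all of {1, 2, 3, 4, 5, 6, 7}; (ii) for each edge, some bag contains both endpoints; (iii) the bags containing any fixed vertex form a subtree. All hold, so the decomposition is valid with width 2 − 1 = 1.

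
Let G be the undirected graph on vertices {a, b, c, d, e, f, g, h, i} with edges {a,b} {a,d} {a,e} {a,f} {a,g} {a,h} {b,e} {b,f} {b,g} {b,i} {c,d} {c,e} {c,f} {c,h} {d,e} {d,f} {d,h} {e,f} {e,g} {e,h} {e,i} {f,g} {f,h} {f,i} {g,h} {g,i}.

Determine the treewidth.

4

A width-4 tree decomposition is:
Bags: B1 = {a, e, f, g, h}  B2 = {a, b, e, f, g}  B3 = {a, d, e, f, h}  B4 = {b, e, f, g, i}  B5 = {c, d, e, f, h}
Tree: B1–B2, B1–B3, B2–B4, B3–B5
Every bag has size at most 5, so the width is 5 − 1 = 4 and tw(G) ≤ 4. On the other hand G contains the 5-clique {c, d, e, f, h}. A clique must lie in a single bag of any decomposition, so no decomposition can have width below 4. The upper and lower bounds meet at 4, so that is the treewidth.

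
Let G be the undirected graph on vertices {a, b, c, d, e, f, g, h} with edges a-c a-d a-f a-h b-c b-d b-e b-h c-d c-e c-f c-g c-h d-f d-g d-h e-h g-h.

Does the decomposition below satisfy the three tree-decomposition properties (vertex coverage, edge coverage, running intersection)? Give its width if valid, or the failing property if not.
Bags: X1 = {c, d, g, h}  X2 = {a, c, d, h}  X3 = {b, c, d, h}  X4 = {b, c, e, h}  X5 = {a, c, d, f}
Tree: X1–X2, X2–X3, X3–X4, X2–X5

Checking the three conditions: (i) the bags cover all of {a, b, c, d, e, f, g, h}; (ii) for each edge, some bag contains both endpoints; (iii) the bags containing any fixed vertex form a subtree. All hold, so the decomposition is valid with width 4 − 1 = 3.

Yes; width 3.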